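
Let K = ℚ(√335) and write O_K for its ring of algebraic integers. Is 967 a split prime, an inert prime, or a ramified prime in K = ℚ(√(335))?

p splits

Since 335 ≢ 1 mod 4, the ring of integers is ℤ[√335] with discriminant 4·335 = 1340.
Since gcd(967, 1340) = 1 the prime 967 does not ramify.
(335/967) = 335^483 mod 967 = 1, giving Legendre symbol 1.
Legendre symbol 1 ⇒ 967 is split.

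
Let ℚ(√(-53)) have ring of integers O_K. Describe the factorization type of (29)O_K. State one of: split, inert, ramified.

d = -53 ≡ 3 (mod 4), so O_K = ℤ[√-53] and disc(K) = 4d = -212.
disc(K) = -212 is not divisible by 29; 29 is unramified.
Legendre symbol by Euler's criterion: (-53/29) ≡ (-53)^14 ≡ 1 (mod 29), i.e. (-53/29) = 1.
d is a quadratic residue mod p, hence 29 splits in O_K.

splits completely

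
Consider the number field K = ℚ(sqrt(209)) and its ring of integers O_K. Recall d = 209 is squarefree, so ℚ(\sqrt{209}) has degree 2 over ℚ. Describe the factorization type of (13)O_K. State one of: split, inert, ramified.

209 mod 4 = 1, hence disc K = 209 and O_K = ℤ[(1+√209)/2].
13 ∤ 209, so 13 is unramified.
Compute (209/13) via Euler: 1^((13-1)/2) mod 13 = 1, so (209/13) = 1.
(209/13) = 1, so 13 splits.

split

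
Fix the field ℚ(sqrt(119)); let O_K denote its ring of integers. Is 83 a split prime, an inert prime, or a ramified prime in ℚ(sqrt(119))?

p splits

d = 119 ≡ 3 (mod 4), so O_K = ℤ[√119] and disc(K) = 4d = 476.
disc(K) = 476 is not divisible by 83; 83 is unramified.
Compute (119/83) via Euler: 36^((83-1)/2) mod 83 = 1, so (119/83) = 1.
(119/83) = 1, so 83 splits.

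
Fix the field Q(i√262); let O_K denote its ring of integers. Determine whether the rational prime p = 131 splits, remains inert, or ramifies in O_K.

p ramifies

-262 mod 4 = 2, hence disc K = 4·(-262) = -1048 and O_K = ℤ[√-262].
131 divides disc(K) = -1048, so 131 ramifies.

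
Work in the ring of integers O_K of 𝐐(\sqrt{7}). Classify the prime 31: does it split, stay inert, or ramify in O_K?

7 mod 4 = 3, hence disc K = 4·7 = 28 and O_K = ℤ[√7].
31 ∤ 28, so 31 is unramified.
Legendre symbol by Euler's criterion: (7/31) ≡ 7^15 ≡ 1 (mod 31), i.e. (7/31) = 1.
Legendre symbol 1 ⇒ 31 is split.

splits completely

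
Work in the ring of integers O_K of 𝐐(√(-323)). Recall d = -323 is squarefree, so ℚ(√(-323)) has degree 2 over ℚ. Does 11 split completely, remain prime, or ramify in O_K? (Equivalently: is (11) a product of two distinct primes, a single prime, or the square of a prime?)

p is inert

d = -323 ≡ 1 (mod 4), so O_K = ℤ[(1+√-323)/2] and disc(K) = d = -323.
11 ∤ -323, so 11 is unramified.
Compute (-323/11) via Euler: 7^((11-1)/2) mod 11 = 10, so (-323/11) = -1.
d is a non-residue mod p, hence 11 remains inert in O_K.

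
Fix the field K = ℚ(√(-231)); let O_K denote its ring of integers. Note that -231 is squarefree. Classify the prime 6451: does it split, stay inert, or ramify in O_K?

splits completely

-231 mod 4 = 1, hence disc K = -231 and O_K = ℤ[(1+√-231)/2].
disc(K) = -231 is not divisible by 6451; 6451 is unramified.
(-231/6451) = 6220^3225 mod 6451 = 1, giving Legendre symbol 1.
(-231/6451) = 1, so 6451 splits.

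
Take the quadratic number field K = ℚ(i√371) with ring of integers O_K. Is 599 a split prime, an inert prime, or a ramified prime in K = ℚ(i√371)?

p splits

-371 mod 4 = 1, hence disc K = -371 and O_K = ℤ[(1+√-371)/2].
disc(K) = -371 is not divisible by 599; 599 is unramified.
Legendre symbol by Euler's criterion: (-371/599) ≡ (-371)^299 ≡ 1 (mod 599), i.e. (-371/599) = 1.
d is a quadratic residue mod p, hence 599 splits in O_K.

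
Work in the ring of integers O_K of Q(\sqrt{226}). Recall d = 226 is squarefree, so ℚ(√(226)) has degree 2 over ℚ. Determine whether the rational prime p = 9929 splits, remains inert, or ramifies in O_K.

p splits

226 mod 4 = 2, hence disc K = 4·226 = 904 and O_K = ℤ[√226].
9929 ∤ 904, so 9929 is unramified.
Compute (226/9929) via Euler: 226^((9929-1)/2) mod 9929 = 1, so (226/9929) = 1.
d is a quadratic residue mod p, hence 9929 splits in O_K.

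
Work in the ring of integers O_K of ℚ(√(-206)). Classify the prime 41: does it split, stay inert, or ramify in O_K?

splits completely

-206 mod 4 = 2, hence disc K = 4·(-206) = -824 and O_K = ℤ[√-206].
disc(K) = -824 is not divisible by 41; 41 is unramified.
(-206/41) = 40^20 mod 41 = 1, giving Legendre symbol 1.
Legendre symbol 1 ⇒ 41 is split.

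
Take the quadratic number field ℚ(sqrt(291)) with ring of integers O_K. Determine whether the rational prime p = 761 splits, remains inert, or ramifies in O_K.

split — (761) = 𝔭₁𝔭₂ with 𝔭₁ ≠ 𝔭₂

Since 291 ≢ 1 mod 4, the ring of integers is ℤ[√291] with discriminant 4·291 = 1164.
Since gcd(761, 1164) = 1 the prime 761 does not ramify.
Legendre symbol by Euler's criterion: (291/761) ≡ 291^380 ≡ 1 (mod 761), i.e. (291/761) = 1.
d is a quadratic residue mod p, hence 761 splits in O_K.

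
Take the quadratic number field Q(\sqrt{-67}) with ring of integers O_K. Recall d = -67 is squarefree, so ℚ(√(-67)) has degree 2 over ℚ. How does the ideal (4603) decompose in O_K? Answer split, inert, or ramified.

d = -67 ≡ 1 (mod 4), so O_K = ℤ[(1+√-67)/2] and disc(K) = d = -67.
disc(K) = -67 is not divisible by 4603; 4603 is unramified.
(-67/4603) = 4536^2301 mod 4603 = 1, giving Legendre symbol 1.
(-67/4603) = 1, so 4603 splits.

split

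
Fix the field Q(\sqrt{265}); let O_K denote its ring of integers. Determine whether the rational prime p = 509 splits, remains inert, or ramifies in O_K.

Since 265 ≡ 1 mod 4, the ring of integers is ℤ[(1+√265)/2] with discriminant 265.
disc(K) = 265 is not divisible by 509; 509 is unramified.
(265/509) = 265^254 mod 509 = 508, giving Legendre symbol -1.
d is a non-residue mod p, hence 509 remains inert in O_K.

remains prime (inert)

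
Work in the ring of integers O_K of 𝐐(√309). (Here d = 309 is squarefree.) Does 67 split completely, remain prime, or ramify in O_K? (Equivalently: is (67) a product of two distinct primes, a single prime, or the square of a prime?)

remains prime (inert)

Since 309 ≡ 1 mod 4, the ring of integers is ℤ[(1+√309)/2] with discriminant 309.
67 ∤ 309, so 67 is unramified.
(309/67) = 41^33 mod 67 = 66, giving Legendre symbol -1.
(309/67) = -1, so 67 is inert.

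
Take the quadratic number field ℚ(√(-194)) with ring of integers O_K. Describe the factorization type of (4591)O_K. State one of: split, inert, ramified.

Since -194 ≢ 1 mod 4, the ring of integers is ℤ[√-194] with discriminant 4·(-194) = -776.
disc(K) = -776 is not divisible by 4591; 4591 is unramified.
(-194/4591) = 4397^2295 mod 4591 = 4590, giving Legendre symbol -1.
(-194/4591) = -1, so 4591 is inert.

inert — (4591) stays prime in O_K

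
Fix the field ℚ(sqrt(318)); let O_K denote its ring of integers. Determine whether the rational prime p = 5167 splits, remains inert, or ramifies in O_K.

splits completely

d = 318 ≡ 2 (mod 4), so O_K = ℤ[√318] and disc(K) = 4d = 1272.
disc(K) = 1272 is not divisible by 5167; 5167 is unramified.
Compute (318/5167) via Euler: 318^((5167-1)/2) mod 5167 = 1, so (318/5167) = 1.
(318/5167) = 1, so 5167 splits.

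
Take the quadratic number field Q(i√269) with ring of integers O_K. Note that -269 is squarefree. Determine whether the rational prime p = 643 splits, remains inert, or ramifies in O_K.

643 remains inert

d = -269 ≡ 3 (mod 4), so O_K = ℤ[√-269] and disc(K) = 4d = -1076.
disc(K) = -1076 is not divisible by 643; 643 is unramified.
(-269/643) = 374^321 mod 643 = 642, giving Legendre symbol -1.
Legendre symbol -1 ⇒ 643 is inert.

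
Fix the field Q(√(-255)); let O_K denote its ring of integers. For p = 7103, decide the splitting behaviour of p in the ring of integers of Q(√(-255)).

Since -255 ≡ 1 mod 4, the ring of integers is ℤ[(1+√-255)/2] with discriminant -255.
Since gcd(7103, -255) = 1 the prime 7103 does not ramify.
Compute (-255/7103) via Euler: 6848^((7103-1)/2) mod 7103 = 7102, so (-255/7103) = -1.
d is a non-residue mod p, hence 7103 remains inert in O_K.

inert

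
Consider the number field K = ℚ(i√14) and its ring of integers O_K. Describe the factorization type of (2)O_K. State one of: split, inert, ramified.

ramifies in O_K

d = -14 ≡ 2 (mod 4), so O_K = ℤ[√-14] and disc(K) = 4d = -56.
Ramification test: 2 | -56. The prime 2 ramifies in K.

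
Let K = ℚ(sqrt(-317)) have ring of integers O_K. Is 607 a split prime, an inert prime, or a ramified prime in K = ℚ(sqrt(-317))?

Since -317 ≢ 1 mod 4, the ring of integers is ℤ[√-317] with discriminant 4·(-317) = -1268.
607 ∤ -1268, so 607 is unramified.
Compute (-317/607) via Euler: 290^((607-1)/2) mod 607 = 1, so (-317/607) = 1.
Legendre symbol 1 ⇒ 607 is split.

split — (607) = 𝔭₁𝔭₂ with 𝔭₁ ≠ 𝔭₂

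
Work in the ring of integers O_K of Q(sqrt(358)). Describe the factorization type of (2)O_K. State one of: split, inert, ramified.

d = 358 ≡ 2 (mod 4), so O_K = ℤ[√358] and disc(K) = 4d = 1432.
Ramification test: 2 | 1432. The prime 2 ramifies in K.

p ramifies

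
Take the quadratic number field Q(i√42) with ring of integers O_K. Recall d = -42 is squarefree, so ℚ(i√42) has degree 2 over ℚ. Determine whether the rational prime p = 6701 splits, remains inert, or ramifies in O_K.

splits completely

-42 mod 4 = 2, hence disc K = 4·(-42) = -168 and O_K = ℤ[√-42].
6701 ∤ -168, so 6701 is unramified.
Legendre symbol by Euler's criterion: (-42/6701) ≡ (-42)^3350 ≡ 1 (mod 6701), i.e. (-42/6701) = 1.
d is a quadratic residue mod p, hence 6701 splits in O_K.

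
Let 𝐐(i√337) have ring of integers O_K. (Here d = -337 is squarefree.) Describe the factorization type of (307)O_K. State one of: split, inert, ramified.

split

Since -337 ≢ 1 mod 4, the ring of integers is ℤ[√-337] with discriminant 4·(-337) = -1348.
Since gcd(307, -1348) = 1 the prime 307 does not ramify.
(-337/307) = 277^153 mod 307 = 1, giving Legendre symbol 1.
(-337/307) = 1, so 307 splits.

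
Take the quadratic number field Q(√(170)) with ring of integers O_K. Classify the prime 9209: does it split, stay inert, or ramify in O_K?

d = 170 ≡ 2 (mod 4), so O_K = ℤ[√170] and disc(K) = 4d = 680.
Since gcd(9209, 680) = 1 the prime 9209 does not ramify.
Euler's criterion: 170^4604 mod 9209 = 9208. Thus (170|9209) = -1.
d is a non-residue mod p, hence 9209 remains inert in O_K.

p is inert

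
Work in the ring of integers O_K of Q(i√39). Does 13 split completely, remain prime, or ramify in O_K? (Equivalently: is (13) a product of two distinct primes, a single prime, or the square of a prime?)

-39 mod 4 = 1, hence disc K = -39 and O_K = ℤ[(1+√-39)/2].
disc(K) = -39 = 13·(-3), so p = 13 is ramified.

p ramifies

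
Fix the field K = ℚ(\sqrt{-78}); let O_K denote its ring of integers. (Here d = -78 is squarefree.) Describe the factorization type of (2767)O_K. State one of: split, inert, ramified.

p is inert

-78 mod 4 = 2, hence disc K = 4·(-78) = -312 and O_K = ℤ[√-78].
2767 ∤ -312, so 2767 is unramified.
Legendre symbol by Euler's criterion: (-78/2767) ≡ (-78)^1383 ≡ 2766 (mod 2767), i.e. (-78/2767) = -1.
Legendre symbol -1 ⇒ 2767 is inert.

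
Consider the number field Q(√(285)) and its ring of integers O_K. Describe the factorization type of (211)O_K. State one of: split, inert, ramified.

d = 285 ≡ 1 (mod 4), so O_K = ℤ[(1+√285)/2] and disc(K) = d = 285.
211 ∤ 285, so 211 is unramified.
Legendre symbol by Euler's criterion: (285/211) ≡ 285^105 ≡ 210 (mod 211), i.e. (285/211) = -1.
(285/211) = -1, so 211 is inert.

inert — (211) stays prime in O_K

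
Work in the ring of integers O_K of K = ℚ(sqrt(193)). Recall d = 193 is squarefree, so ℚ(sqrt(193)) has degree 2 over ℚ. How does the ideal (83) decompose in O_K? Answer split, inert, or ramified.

Since 193 ≡ 1 mod 4, the ring of integers is ℤ[(1+√193)/2] with discriminant 193.
83 ∤ 193, so 83 is unramified.
Euler's criterion: 193^41 mod 83 = 1. Thus (193|83) = 1.
Legendre symbol 1 ⇒ 83 is split.

split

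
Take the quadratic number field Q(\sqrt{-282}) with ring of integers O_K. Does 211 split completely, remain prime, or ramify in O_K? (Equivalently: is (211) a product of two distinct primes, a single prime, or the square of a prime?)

-282 mod 4 = 2, hence disc K = 4·(-282) = -1128 and O_K = ℤ[√-282].
211 ∤ -1128, so 211 is unramified.
Euler's criterion: (-282)^105 mod 211 = 210. Thus (-282|211) = -1.
d is a non-residue mod p, hence 211 remains inert in O_K.

inert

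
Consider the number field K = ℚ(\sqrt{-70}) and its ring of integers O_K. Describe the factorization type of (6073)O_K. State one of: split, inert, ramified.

p is inert

-70 mod 4 = 2, hence disc K = 4·(-70) = -280 and O_K = ℤ[√-70].
6073 ∤ -280, so 6073 is unramified.
(-70/6073) = 6003^3036 mod 6073 = 6072, giving Legendre symbol -1.
d is a non-residue mod p, hence 6073 remains inert in O_K.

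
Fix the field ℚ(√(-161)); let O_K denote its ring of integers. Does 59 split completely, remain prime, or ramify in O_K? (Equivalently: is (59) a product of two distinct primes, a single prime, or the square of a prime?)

-161 mod 4 = 3, hence disc K = 4·(-161) = -644 and O_K = ℤ[√-161].
Since gcd(59, -644) = 1 the prime 59 does not ramify.
(-161/59) = 16^29 mod 59 = 1, giving Legendre symbol 1.
d is a quadratic residue mod p, hence 59 splits in O_K.

split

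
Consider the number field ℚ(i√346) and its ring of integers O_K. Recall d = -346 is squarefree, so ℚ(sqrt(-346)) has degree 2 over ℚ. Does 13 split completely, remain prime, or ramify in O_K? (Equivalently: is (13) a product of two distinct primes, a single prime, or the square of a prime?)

13 remains inert

Since -346 ≢ 1 mod 4, the ring of integers is ℤ[√-346] with discriminant 4·(-346) = -1384.
disc(K) = -1384 is not divisible by 13; 13 is unramified.
Legendre symbol by Euler's criterion: (-346/13) ≡ (-346)^6 ≡ 12 (mod 13), i.e. (-346/13) = -1.
Legendre symbol -1 ⇒ 13 is inert.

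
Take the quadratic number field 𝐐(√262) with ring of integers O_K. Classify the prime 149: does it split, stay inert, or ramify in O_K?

p splits

262 mod 4 = 2, hence disc K = 4·262 = 1048 and O_K = ℤ[√262].
149 ∤ 1048, so 149 is unramified.
Compute (262/149) via Euler: 113^((149-1)/2) mod 149 = 1, so (262/149) = 1.
(262/149) = 1, so 149 splits.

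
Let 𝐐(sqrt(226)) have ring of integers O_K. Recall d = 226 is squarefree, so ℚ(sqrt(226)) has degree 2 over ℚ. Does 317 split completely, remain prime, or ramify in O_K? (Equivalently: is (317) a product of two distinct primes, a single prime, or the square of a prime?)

d = 226 ≡ 2 (mod 4), so O_K = ℤ[√226] and disc(K) = 4d = 904.
317 ∤ 904, so 317 is unramified.
(226/317) = 226^158 mod 317 = 316, giving Legendre symbol -1.
Legendre symbol -1 ⇒ 317 is inert.

remains prime (inert)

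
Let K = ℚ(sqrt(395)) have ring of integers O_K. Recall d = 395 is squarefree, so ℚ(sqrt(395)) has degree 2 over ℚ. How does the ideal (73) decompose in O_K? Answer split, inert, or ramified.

d = 395 ≡ 3 (mod 4), so O_K = ℤ[√395] and disc(K) = 4d = 1580.
73 ∤ 1580, so 73 is unramified.
Euler's criterion: 395^36 mod 73 = 72. Thus (395|73) = -1.
d is a non-residue mod p, hence 73 remains inert in O_K.

remains prime (inert)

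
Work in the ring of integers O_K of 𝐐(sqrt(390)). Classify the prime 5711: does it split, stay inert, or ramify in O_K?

5711 splits in O_K

Since 390 ≢ 1 mod 4, the ring of integers is ℤ[√390] with discriminant 4·390 = 1560.
Since gcd(5711, 1560) = 1 the prime 5711 does not ramify.
Legendre symbol by Euler's criterion: (390/5711) ≡ 390^2855 ≡ 1 (mod 5711), i.e. (390/5711) = 1.
d is a quadratic residue mod p, hence 5711 splits in O_K.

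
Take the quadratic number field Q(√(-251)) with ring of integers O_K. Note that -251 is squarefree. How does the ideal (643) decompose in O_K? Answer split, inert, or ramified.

Since -251 ≡ 1 mod 4, the ring of integers is ℤ[(1+√-251)/2] with discriminant -251.
Since gcd(643, -251) = 1 the prime 643 does not ramify.
Euler's criterion: (-251)^321 mod 643 = 642. Thus (-251|643) = -1.
Legendre symbol -1 ⇒ 643 is inert.

inert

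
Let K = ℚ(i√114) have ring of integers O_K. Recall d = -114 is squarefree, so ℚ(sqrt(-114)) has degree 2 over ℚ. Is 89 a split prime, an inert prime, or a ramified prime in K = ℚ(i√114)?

d = -114 ≡ 2 (mod 4), so O_K = ℤ[√-114] and disc(K) = 4d = -456.
disc(K) = -456 is not divisible by 89; 89 is unramified.
Euler's criterion: (-114)^44 mod 89 = 1. Thus (-114|89) = 1.
Legendre symbol 1 ⇒ 89 is split.

split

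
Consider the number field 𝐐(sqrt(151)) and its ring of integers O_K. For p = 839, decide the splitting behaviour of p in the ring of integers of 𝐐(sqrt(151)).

d = 151 ≡ 3 (mod 4), so O_K = ℤ[√151] and disc(K) = 4d = 604.
839 ∤ 604, so 839 is unramified.
Compute (151/839) via Euler: 151^((839-1)/2) mod 839 = 838, so (151/839) = -1.
(151/839) = -1, so 839 is inert.

p is inert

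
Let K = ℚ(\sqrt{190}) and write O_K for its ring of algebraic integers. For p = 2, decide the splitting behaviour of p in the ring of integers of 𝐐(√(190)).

ramified

Since 190 ≢ 1 mod 4, the ring of integers is ℤ[√190] with discriminant 4·190 = 760.
disc(K) = 760 = 2·380, so p = 2 is ramified.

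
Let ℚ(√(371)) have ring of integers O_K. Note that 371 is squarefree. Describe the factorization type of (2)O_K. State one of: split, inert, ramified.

371 mod 4 = 3, hence disc K = 4·371 = 1484 and O_K = ℤ[√371].
disc(K) = 1484 = 2·742, so p = 2 is ramified.

ramifies in O_K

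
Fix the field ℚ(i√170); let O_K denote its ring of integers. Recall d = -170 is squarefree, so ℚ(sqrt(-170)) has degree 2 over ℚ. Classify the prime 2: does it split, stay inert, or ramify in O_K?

ramified — (2) = 𝔭²

d = -170 ≡ 2 (mod 4), so O_K = ℤ[√-170] and disc(K) = 4d = -680.
Ramification test: 2 | -680. The prime 2 ramifies in K.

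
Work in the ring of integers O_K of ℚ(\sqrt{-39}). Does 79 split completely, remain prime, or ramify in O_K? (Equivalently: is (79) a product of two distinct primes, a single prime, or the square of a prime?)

p splits

d = -39 ≡ 1 (mod 4), so O_K = ℤ[(1+√-39)/2] and disc(K) = d = -39.
Since gcd(79, -39) = 1 the prime 79 does not ramify.
Compute (-39/79) via Euler: 40^((79-1)/2) mod 79 = 1, so (-39/79) = 1.
(-39/79) = 1, so 79 splits.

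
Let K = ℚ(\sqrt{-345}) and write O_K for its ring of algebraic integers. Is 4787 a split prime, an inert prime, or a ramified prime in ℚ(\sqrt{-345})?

d = -345 ≡ 3 (mod 4), so O_K = ℤ[√-345] and disc(K) = 4d = -1380.
Since gcd(4787, -1380) = 1 the prime 4787 does not ramify.
Compute (-345/4787) via Euler: 4442^((4787-1)/2) mod 4787 = 4786, so (-345/4787) = -1.
(-345/4787) = -1, so 4787 is inert.

p is inert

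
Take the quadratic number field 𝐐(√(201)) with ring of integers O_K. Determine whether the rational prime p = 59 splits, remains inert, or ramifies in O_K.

201 mod 4 = 1, hence disc K = 201 and O_K = ℤ[(1+√201)/2].
disc(K) = 201 is not divisible by 59; 59 is unramified.
Euler's criterion: 201^29 mod 59 = 58. Thus (201|59) = -1.
Legendre symbol -1 ⇒ 59 is inert.

59 remains inert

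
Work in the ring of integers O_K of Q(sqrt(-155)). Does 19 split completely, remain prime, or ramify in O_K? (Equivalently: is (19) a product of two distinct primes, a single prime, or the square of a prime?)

-155 mod 4 = 1, hence disc K = -155 and O_K = ℤ[(1+√-155)/2].
disc(K) = -155 is not divisible by 19; 19 is unramified.
(-155/19) = 16^9 mod 19 = 1, giving Legendre symbol 1.
Legendre symbol 1 ⇒ 19 is split.

split — (19) = 𝔭₁𝔭₂ with 𝔭₁ ≠ 𝔭₂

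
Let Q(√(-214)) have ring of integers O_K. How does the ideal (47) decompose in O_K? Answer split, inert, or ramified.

47 splits in O_K

-214 mod 4 = 2, hence disc K = 4·(-214) = -856 and O_K = ℤ[√-214].
Since gcd(47, -856) = 1 the prime 47 does not ramify.
(-214/47) = 21^23 mod 47 = 1, giving Legendre symbol 1.
d is a quadratic residue mod p, hence 47 splits in O_K.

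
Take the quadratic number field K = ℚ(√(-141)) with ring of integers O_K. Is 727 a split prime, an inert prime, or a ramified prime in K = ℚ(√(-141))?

d = -141 ≡ 3 (mod 4), so O_K = ℤ[√-141] and disc(K) = 4d = -564.
727 ∤ -564, so 727 is unramified.
Compute (-141/727) via Euler: 586^((727-1)/2) mod 727 = 1, so (-141/727) = 1.
d is a quadratic residue mod p, hence 727 splits in O_K.

p splits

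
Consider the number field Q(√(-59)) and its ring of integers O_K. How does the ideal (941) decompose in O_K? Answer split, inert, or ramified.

941 remains inert

-59 mod 4 = 1, hence disc K = -59 and O_K = ℤ[(1+√-59)/2].
disc(K) = -59 is not divisible by 941; 941 is unramified.
Euler's criterion: (-59)^470 mod 941 = 940. Thus (-59|941) = -1.
(-59/941) = -1, so 941 is inert.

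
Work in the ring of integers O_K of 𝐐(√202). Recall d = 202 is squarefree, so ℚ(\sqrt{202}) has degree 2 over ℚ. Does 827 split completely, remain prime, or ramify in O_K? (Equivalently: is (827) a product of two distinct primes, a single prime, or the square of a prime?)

Since 202 ≢ 1 mod 4, the ring of integers is ℤ[√202] with discriminant 4·202 = 808.
827 ∤ 808, so 827 is unramified.
(202/827) = 202^413 mod 827 = 826, giving Legendre symbol -1.
(202/827) = -1, so 827 is inert.

remains prime (inert)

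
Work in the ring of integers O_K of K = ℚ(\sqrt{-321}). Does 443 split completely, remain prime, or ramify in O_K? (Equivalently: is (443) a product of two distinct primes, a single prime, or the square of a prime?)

d = -321 ≡ 3 (mod 4), so O_K = ℤ[√-321] and disc(K) = 4d = -1284.
443 ∤ -1284, so 443 is unramified.
Euler's criterion: (-321)^221 mod 443 = 442. Thus (-321|443) = -1.
Legendre symbol -1 ⇒ 443 is inert.

p is inert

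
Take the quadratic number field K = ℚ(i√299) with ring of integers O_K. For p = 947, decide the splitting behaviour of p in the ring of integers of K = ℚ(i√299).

947 remains inert

Since -299 ≡ 1 mod 4, the ring of integers is ℤ[(1+√-299)/2] with discriminant -299.
947 ∤ -299, so 947 is unramified.
Euler's criterion: (-299)^473 mod 947 = 946. Thus (-299|947) = -1.
(-299/947) = -1, so 947 is inert.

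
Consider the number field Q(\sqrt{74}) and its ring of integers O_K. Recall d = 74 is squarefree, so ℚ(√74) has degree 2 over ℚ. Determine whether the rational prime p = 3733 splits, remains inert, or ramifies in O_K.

d = 74 ≡ 2 (mod 4), so O_K = ℤ[√74] and disc(K) = 4d = 296.
Since gcd(3733, 296) = 1 the prime 3733 does not ramify.
Compute (74/3733) via Euler: 74^((3733-1)/2) mod 3733 = 3732, so (74/3733) = -1.
d is a non-residue mod p, hence 3733 remains inert in O_K.

remains prime (inert)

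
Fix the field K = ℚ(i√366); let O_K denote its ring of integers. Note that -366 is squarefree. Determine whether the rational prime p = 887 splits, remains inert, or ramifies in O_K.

-366 mod 4 = 2, hence disc K = 4·(-366) = -1464 and O_K = ℤ[√-366].
disc(K) = -1464 is not divisible by 887; 887 is unramified.
Legendre symbol by Euler's criterion: (-366/887) ≡ (-366)^443 ≡ 1 (mod 887), i.e. (-366/887) = 1.
d is a quadratic residue mod p, hence 887 splits in O_K.

887 splits in O_K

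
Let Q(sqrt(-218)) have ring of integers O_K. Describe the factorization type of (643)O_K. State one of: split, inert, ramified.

643 remains inert

-218 mod 4 = 2, hence disc K = 4·(-218) = -872 and O_K = ℤ[√-218].
Since gcd(643, -872) = 1 the prime 643 does not ramify.
(-218/643) = 425^321 mod 643 = 642, giving Legendre symbol -1.
Legendre symbol -1 ⇒ 643 is inert.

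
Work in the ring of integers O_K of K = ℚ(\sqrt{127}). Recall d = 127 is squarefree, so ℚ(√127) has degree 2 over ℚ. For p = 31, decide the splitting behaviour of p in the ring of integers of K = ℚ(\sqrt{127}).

127 mod 4 = 3, hence disc K = 4·127 = 508 and O_K = ℤ[√127].
31 ∤ 508, so 31 is unramified.
Legendre symbol by Euler's criterion: (127/31) ≡ 127^15 ≡ 30 (mod 31), i.e. (127/31) = -1.
(127/31) = -1, so 31 is inert.

remains prime (inert)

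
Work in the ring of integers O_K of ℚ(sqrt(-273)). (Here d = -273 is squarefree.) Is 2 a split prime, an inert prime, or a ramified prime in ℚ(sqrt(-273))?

d = -273 ≡ 3 (mod 4), so O_K = ℤ[√-273] and disc(K) = 4d = -1092.
Ramification test: 2 | -1092. The prime 2 ramifies in K.

ramified — (2) = 𝔭²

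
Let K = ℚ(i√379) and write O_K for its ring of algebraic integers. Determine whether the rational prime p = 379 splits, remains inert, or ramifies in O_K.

ramified

Since -379 ≡ 1 mod 4, the ring of integers is ℤ[(1+√-379)/2] with discriminant -379.
379 divides disc(K) = -379, so 379 ramifies.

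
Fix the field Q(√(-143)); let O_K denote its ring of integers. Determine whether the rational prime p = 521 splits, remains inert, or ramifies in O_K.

p splits

-143 mod 4 = 1, hence disc K = -143 and O_K = ℤ[(1+√-143)/2].
Since gcd(521, -143) = 1 the prime 521 does not ramify.
Euler's criterion: (-143)^260 mod 521 = 1. Thus (-143|521) = 1.
(-143/521) = 1, so 521 splits.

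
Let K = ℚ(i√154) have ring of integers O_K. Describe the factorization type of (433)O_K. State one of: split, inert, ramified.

Since -154 ≢ 1 mod 4, the ring of integers is ℤ[√-154] with discriminant 4·(-154) = -616.
Since gcd(433, -616) = 1 the prime 433 does not ramify.
Compute (-154/433) via Euler: 279^((433-1)/2) mod 433 = 432, so (-154/433) = -1.
Legendre symbol -1 ⇒ 433 is inert.

inert — (433) stays prime in O_K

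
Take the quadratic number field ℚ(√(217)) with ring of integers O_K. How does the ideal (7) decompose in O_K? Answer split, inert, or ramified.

217 mod 4 = 1, hence disc K = 217 and O_K = ℤ[(1+√217)/2].
disc(K) = 217 = 7·31, so p = 7 is ramified.

ramified — (7) = 𝔭²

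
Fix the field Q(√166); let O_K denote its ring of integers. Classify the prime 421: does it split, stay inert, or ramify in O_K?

d = 166 ≡ 2 (mod 4), so O_K = ℤ[√166] and disc(K) = 4d = 664.
Since gcd(421, 664) = 1 the prime 421 does not ramify.
Compute (166/421) via Euler: 166^((421-1)/2) mod 421 = 1, so (166/421) = 1.
(166/421) = 1, so 421 splits.

splits completely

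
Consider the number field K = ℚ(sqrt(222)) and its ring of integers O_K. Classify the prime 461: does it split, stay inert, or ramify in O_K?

inert

Since 222 ≢ 1 mod 4, the ring of integers is ℤ[√222] with discriminant 4·222 = 888.
disc(K) = 888 is not divisible by 461; 461 is unramified.
Legendre symbol by Euler's criterion: (222/461) ≡ 222^230 ≡ 460 (mod 461), i.e. (222/461) = -1.
d is a non-residue mod p, hence 461 remains inert in O_K.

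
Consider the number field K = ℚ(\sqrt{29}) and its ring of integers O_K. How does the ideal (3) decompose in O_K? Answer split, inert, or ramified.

3 remains inert

Since 29 ≡ 1 mod 4, the ring of integers is ℤ[(1+√29)/2] with discriminant 29.
Since gcd(3, 29) = 1 the prime 3 does not ramify.
(29/3) = 2^1 mod 3 = 2, giving Legendre symbol -1.
Legendre symbol -1 ⇒ 3 is inert.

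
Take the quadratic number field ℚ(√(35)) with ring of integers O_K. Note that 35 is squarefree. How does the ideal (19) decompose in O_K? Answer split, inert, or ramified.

19 splits in O_K

d = 35 ≡ 3 (mod 4), so O_K = ℤ[√35] and disc(K) = 4d = 140.
disc(K) = 140 is not divisible by 19; 19 is unramified.
Legendre symbol by Euler's criterion: (35/19) ≡ 35^9 ≡ 1 (mod 19), i.e. (35/19) = 1.
d is a quadratic residue mod p, hence 19 splits in O_K.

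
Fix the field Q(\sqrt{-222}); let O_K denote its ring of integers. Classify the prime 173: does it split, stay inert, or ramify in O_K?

split — (173) = 𝔭₁𝔭₂ with 𝔭₁ ≠ 𝔭₂

d = -222 ≡ 2 (mod 4), so O_K = ℤ[√-222] and disc(K) = 4d = -888.
173 ∤ -888, so 173 is unramified.
Compute (-222/173) via Euler: 124^((173-1)/2) mod 173 = 1, so (-222/173) = 1.
d is a quadratic residue mod p, hence 173 splits in O_K.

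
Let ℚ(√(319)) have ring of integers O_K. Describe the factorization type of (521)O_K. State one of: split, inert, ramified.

Since 319 ≢ 1 mod 4, the ring of integers is ℤ[√319] with discriminant 4·319 = 1276.
521 ∤ 1276, so 521 is unramified.
Euler's criterion: 319^260 mod 521 = 1. Thus (319|521) = 1.
(319/521) = 1, so 521 splits.

p splits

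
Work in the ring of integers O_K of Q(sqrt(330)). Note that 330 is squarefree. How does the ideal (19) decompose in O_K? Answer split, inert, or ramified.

split

d = 330 ≡ 2 (mod 4), so O_K = ℤ[√330] and disc(K) = 4d = 1320.
19 ∤ 1320, so 19 is unramified.
Compute (330/19) via Euler: 7^((19-1)/2) mod 19 = 1, so (330/19) = 1.
Legendre symbol 1 ⇒ 19 is split.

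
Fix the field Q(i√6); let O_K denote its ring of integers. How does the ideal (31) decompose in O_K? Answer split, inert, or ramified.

split — (31) = 𝔭₁𝔭₂ with 𝔭₁ ≠ 𝔭₂

Since -6 ≢ 1 mod 4, the ring of integers is ℤ[√-6] with discriminant 4·(-6) = -24.
disc(K) = -24 is not divisible by 31; 31 is unramified.
Legendre symbol by Euler's criterion: (-6/31) ≡ (-6)^15 ≡ 1 (mod 31), i.e. (-6/31) = 1.
d is a quadratic residue mod p, hence 31 splits in O_K.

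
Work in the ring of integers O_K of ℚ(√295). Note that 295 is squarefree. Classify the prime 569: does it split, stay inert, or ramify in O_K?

569 remains inert

295 mod 4 = 3, hence disc K = 4·295 = 1180 and O_K = ℤ[√295].
disc(K) = 1180 is not divisible by 569; 569 is unramified.
Compute (295/569) via Euler: 295^((569-1)/2) mod 569 = 568, so (295/569) = -1.
d is a non-residue mod p, hence 569 remains inert in O_K.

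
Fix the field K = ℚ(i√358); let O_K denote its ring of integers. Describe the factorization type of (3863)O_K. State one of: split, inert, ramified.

d = -358 ≡ 2 (mod 4), so O_K = ℤ[√-358] and disc(K) = 4d = -1432.
3863 ∤ -1432, so 3863 is unramified.
Euler's criterion: (-358)^1931 mod 3863 = 3862. Thus (-358|3863) = -1.
(-358/3863) = -1, so 3863 is inert.

p is inert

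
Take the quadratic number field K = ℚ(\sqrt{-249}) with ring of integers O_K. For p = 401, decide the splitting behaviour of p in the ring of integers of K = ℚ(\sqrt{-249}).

remains prime (inert)

Since -249 ≢ 1 mod 4, the ring of integers is ℤ[√-249] with discriminant 4·(-249) = -996.
disc(K) = -996 is not divisible by 401; 401 is unramified.
Legendre symbol by Euler's criterion: (-249/401) ≡ (-249)^200 ≡ 400 (mod 401), i.e. (-249/401) = -1.
d is a non-residue mod p, hence 401 remains inert in O_K.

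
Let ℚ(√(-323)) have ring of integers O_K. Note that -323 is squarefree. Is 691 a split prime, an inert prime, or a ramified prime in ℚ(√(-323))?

Since -323 ≡ 1 mod 4, the ring of integers is ℤ[(1+√-323)/2] with discriminant -323.
disc(K) = -323 is not divisible by 691; 691 is unramified.
(-323/691) = 368^345 mod 691 = 690, giving Legendre symbol -1.
d is a non-residue mod p, hence 691 remains inert in O_K.

p is inert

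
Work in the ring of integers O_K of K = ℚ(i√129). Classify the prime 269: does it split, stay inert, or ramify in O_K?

Since -129 ≢ 1 mod 4, the ring of integers is ℤ[√-129] with discriminant 4·(-129) = -516.
disc(K) = -516 is not divisible by 269; 269 is unramified.
Euler's criterion: (-129)^134 mod 269 = 268. Thus (-129|269) = -1.
d is a non-residue mod p, hence 269 remains inert in O_K.

p is inert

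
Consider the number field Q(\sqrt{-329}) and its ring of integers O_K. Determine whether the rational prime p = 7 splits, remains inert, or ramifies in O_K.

d = -329 ≡ 3 (mod 4), so O_K = ℤ[√-329] and disc(K) = 4d = -1316.
7 divides disc(K) = -1316, so 7 ramifies.

ramified — (7) = 𝔭²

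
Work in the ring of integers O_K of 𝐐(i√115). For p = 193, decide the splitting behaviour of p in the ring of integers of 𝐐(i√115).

d = -115 ≡ 1 (mod 4), so O_K = ℤ[(1+√-115)/2] and disc(K) = d = -115.
193 ∤ -115, so 193 is unramified.
(-115/193) = 78^96 mod 193 = 192, giving Legendre symbol -1.
(-115/193) = -1, so 193 is inert.

inert — (193) stays prime in O_K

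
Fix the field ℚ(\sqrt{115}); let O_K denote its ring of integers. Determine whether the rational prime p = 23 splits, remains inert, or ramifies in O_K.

p ramifies

Since 115 ≢ 1 mod 4, the ring of integers is ℤ[√115] with discriminant 4·115 = 460.
Ramification test: 23 | 460. The prime 23 ramifies in K.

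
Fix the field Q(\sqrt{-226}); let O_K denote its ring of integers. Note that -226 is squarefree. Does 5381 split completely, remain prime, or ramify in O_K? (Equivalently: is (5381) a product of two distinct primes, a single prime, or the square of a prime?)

Since -226 ≢ 1 mod 4, the ring of integers is ℤ[√-226] with discriminant 4·(-226) = -904.
disc(K) = -904 is not divisible by 5381; 5381 is unramified.
Compute (-226/5381) via Euler: 5155^((5381-1)/2) mod 5381 = 1, so (-226/5381) = 1.
Legendre symbol 1 ⇒ 5381 is split.

splits completely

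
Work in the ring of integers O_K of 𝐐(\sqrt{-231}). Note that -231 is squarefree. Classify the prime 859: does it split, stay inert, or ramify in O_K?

p is inert

d = -231 ≡ 1 (mod 4), so O_K = ℤ[(1+√-231)/2] and disc(K) = d = -231.
Since gcd(859, -231) = 1 the prime 859 does not ramify.
Euler's criterion: (-231)^429 mod 859 = 858. Thus (-231|859) = -1.
Legendre symbol -1 ⇒ 859 is inert.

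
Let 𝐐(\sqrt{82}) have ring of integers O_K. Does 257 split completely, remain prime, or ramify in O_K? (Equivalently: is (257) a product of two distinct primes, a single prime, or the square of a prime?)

inert

Since 82 ≢ 1 mod 4, the ring of integers is ℤ[√82] with discriminant 4·82 = 328.
257 ∤ 328, so 257 is unramified.
(82/257) = 82^128 mod 257 = 256, giving Legendre symbol -1.
Legendre symbol -1 ⇒ 257 is inert.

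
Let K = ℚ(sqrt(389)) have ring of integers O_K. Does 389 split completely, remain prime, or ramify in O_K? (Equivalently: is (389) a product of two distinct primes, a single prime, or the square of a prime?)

Since 389 ≡ 1 mod 4, the ring of integers is ℤ[(1+√389)/2] with discriminant 389.
Ramification test: 389 | 389. The prime 389 ramifies in K.

ramified — (389) = 𝔭²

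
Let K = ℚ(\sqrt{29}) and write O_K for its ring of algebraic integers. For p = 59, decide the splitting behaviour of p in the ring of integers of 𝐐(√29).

Since 29 ≡ 1 mod 4, the ring of integers is ℤ[(1+√29)/2] with discriminant 29.
Since gcd(59, 29) = 1 the prime 59 does not ramify.
Euler's criterion: 29^29 mod 59 = 1. Thus (29|59) = 1.
d is a quadratic residue mod p, hence 59 splits in O_K.

splits completely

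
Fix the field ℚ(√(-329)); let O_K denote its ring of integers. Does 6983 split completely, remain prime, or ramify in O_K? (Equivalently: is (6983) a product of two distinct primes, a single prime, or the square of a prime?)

Since -329 ≢ 1 mod 4, the ring of integers is ℤ[√-329] with discriminant 4·(-329) = -1316.
Since gcd(6983, -1316) = 1 the prime 6983 does not ramify.
Legendre symbol by Euler's criterion: (-329/6983) ≡ (-329)^3491 ≡ 6982 (mod 6983), i.e. (-329/6983) = -1.
d is a non-residue mod p, hence 6983 remains inert in O_K.

inert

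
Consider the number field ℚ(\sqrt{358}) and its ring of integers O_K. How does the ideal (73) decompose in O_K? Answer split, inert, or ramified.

d = 358 ≡ 2 (mod 4), so O_K = ℤ[√358] and disc(K) = 4d = 1432.
73 ∤ 1432, so 73 is unramified.
Euler's criterion: 358^36 mod 73 = 72. Thus (358|73) = -1.
Legendre symbol -1 ⇒ 73 is inert.

73 remains inert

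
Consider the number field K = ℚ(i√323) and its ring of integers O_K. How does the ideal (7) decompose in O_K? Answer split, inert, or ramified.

inert — (7) stays prime in O_K

-323 mod 4 = 1, hence disc K = -323 and O_K = ℤ[(1+√-323)/2].
7 ∤ -323, so 7 is unramified.
Legendre symbol by Euler's criterion: (-323/7) ≡ (-323)^3 ≡ 6 (mod 7), i.e. (-323/7) = -1.
(-323/7) = -1, so 7 is inert.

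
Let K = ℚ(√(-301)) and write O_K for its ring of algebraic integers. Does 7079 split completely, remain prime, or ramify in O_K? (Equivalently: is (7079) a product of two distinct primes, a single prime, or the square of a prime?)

-301 mod 4 = 3, hence disc K = 4·(-301) = -1204 and O_K = ℤ[√-301].
Since gcd(7079, -1204) = 1 the prime 7079 does not ramify.
(-301/7079) = 6778^3539 mod 7079 = 1, giving Legendre symbol 1.
Legendre symbol 1 ⇒ 7079 is split.

split — (7079) = 𝔭₁𝔭₂ with 𝔭₁ ≠ 𝔭₂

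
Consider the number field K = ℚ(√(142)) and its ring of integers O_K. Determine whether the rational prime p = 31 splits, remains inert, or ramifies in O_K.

d = 142 ≡ 2 (mod 4), so O_K = ℤ[√142] and disc(K) = 4d = 568.
31 ∤ 568, so 31 is unramified.
Legendre symbol by Euler's criterion: (142/31) ≡ 142^15 ≡ 1 (mod 31), i.e. (142/31) = 1.
(142/31) = 1, so 31 splits.

31 splits in O_K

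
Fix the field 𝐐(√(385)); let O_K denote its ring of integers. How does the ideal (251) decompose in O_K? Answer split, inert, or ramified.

inert — (251) stays prime in O_K

d = 385 ≡ 1 (mod 4), so O_K = ℤ[(1+√385)/2] and disc(K) = d = 385.
Since gcd(251, 385) = 1 the prime 251 does not ramify.
Legendre symbol by Euler's criterion: (385/251) ≡ 385^125 ≡ 250 (mod 251), i.e. (385/251) = -1.
Legendre symbol -1 ⇒ 251 is inert.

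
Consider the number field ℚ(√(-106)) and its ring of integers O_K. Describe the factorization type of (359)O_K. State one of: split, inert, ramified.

d = -106 ≡ 2 (mod 4), so O_K = ℤ[√-106] and disc(K) = 4d = -424.
disc(K) = -424 is not divisible by 359; 359 is unramified.
Euler's criterion: (-106)^179 mod 359 = 1. Thus (-106|359) = 1.
Legendre symbol 1 ⇒ 359 is split.

split — (359) = 𝔭₁𝔭₂ with 𝔭₁ ≠ 𝔭₂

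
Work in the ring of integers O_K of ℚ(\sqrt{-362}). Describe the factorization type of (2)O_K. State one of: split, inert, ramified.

-362 mod 4 = 2, hence disc K = 4·(-362) = -1448 and O_K = ℤ[√-362].
disc(K) = -1448 = 2·(-724), so p = 2 is ramified.

ramifies in O_K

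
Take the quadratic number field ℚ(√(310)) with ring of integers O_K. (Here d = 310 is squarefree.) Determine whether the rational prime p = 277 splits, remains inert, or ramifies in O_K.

310 mod 4 = 2, hence disc K = 4·310 = 1240 and O_K = ℤ[√310].
disc(K) = 1240 is not divisible by 277; 277 is unramified.
Compute (310/277) via Euler: 33^((277-1)/2) mod 277 = 276, so (310/277) = -1.
(310/277) = -1, so 277 is inert.

inert — (277) stays prime in O_K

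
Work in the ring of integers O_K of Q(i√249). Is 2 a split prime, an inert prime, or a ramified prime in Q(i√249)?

-249 mod 4 = 3, hence disc K = 4·(-249) = -996 and O_K = ℤ[√-249].
disc(K) = -996 = 2·(-498), so p = 2 is ramified.

ramified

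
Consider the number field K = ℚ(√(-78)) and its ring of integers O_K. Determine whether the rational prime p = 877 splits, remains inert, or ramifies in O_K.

d = -78 ≡ 2 (mod 4), so O_K = ℤ[√-78] and disc(K) = 4d = -312.
Since gcd(877, -312) = 1 the prime 877 does not ramify.
Compute (-78/877) via Euler: 799^((877-1)/2) mod 877 = 1, so (-78/877) = 1.
(-78/877) = 1, so 877 splits.

splits completely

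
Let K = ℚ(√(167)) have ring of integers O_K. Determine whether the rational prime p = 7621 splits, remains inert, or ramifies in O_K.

Since 167 ≢ 1 mod 4, the ring of integers is ℤ[√167] with discriminant 4·167 = 668.
disc(K) = 668 is not divisible by 7621; 7621 is unramified.
(167/7621) = 167^3810 mod 7621 = 7620, giving Legendre symbol -1.
d is a non-residue mod p, hence 7621 remains inert in O_K.

7621 remains inert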